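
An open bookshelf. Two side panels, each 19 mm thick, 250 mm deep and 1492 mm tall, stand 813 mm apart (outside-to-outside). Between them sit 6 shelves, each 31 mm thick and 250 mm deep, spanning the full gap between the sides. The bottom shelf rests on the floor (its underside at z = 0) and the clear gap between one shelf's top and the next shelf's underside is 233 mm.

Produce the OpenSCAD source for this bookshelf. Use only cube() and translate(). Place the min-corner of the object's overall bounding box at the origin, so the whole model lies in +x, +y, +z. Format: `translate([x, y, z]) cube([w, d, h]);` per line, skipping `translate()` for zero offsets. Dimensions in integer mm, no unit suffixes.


cube([19, 250, 1492]);
translate([794, 0, 0]) cube([19, 250, 1492]);
translate([19, 0, 0]) cube([775, 250, 31]);
translate([19, 0, 264]) cube([775, 250, 31]);
translate([19, 0, 528]) cube([775, 250, 31]);
translate([19, 0, 792]) cube([775, 250, 31]);
translate([19, 0, 1056]) cube([775, 250, 31]);
translate([19, 0, 1320]) cube([775, 250, 31]);


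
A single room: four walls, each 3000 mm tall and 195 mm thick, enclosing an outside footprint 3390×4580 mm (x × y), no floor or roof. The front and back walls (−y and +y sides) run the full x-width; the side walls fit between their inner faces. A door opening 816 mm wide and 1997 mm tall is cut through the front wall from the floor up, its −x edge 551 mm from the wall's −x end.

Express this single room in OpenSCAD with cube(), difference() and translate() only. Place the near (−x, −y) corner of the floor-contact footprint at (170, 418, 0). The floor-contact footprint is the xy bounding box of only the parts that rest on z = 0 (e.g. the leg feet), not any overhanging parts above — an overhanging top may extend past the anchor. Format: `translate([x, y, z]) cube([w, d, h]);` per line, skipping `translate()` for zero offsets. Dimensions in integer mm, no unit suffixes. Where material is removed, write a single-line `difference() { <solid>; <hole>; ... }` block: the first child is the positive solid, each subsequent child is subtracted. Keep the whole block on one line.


difference() { translate([170, 418, 0]) cube([3390, 195, 3000]); translate([721, 418, 0]) cube([816, 195, 1997]); }
translate([170, 4803, 0]) cube([3390, 195, 3000]);
translate([170, 613, 0]) cube([195, 4190, 3000]);
translate([3365, 613, 0]) cube([195, 4190, 3000]);


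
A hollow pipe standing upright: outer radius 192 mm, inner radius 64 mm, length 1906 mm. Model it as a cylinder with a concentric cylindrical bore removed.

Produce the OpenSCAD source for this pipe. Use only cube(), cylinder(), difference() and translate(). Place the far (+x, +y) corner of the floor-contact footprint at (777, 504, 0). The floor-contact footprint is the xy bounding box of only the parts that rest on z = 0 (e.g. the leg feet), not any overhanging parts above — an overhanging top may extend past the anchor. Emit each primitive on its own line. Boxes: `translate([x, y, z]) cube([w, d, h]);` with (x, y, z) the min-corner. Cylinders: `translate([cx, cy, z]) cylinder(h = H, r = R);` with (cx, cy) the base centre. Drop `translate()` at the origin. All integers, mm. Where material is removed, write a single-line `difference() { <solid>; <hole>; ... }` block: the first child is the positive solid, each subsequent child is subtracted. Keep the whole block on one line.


difference() { translate([585, 312, 0]) cylinder(h = 1906, r = 192); translate([585, 312, 0]) cylinder(h = 1906, r = 64); }


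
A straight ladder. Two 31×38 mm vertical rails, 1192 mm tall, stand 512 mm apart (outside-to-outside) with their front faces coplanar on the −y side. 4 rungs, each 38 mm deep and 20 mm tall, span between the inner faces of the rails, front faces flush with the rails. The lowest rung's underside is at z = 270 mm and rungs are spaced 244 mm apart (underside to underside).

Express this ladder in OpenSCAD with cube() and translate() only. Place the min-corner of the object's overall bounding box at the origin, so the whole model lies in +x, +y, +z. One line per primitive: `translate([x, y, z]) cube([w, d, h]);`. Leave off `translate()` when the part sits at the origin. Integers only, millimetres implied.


cube([31, 38, 1192]);
translate([481, 0, 0]) cube([31, 38, 1192]);
translate([31, 0, 270]) cube([450, 38, 20]);
translate([31, 0, 514]) cube([450, 38, 20]);
translate([31, 0, 758]) cube([450, 38, 20]);
translate([31, 0, 1002]) cube([450, 38, 20]);


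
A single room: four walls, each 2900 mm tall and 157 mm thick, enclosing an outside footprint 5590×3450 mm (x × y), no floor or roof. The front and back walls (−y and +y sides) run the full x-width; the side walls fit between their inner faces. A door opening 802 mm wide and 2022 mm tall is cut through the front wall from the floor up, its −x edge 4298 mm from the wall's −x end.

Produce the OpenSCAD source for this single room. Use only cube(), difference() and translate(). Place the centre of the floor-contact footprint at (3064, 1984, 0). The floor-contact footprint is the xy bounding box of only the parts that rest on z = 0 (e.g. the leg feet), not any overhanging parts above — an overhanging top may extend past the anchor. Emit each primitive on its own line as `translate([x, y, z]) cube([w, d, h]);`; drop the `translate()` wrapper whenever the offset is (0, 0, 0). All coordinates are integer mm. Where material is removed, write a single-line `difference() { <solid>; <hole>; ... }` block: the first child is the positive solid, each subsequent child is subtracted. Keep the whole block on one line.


difference() { translate([269, 259, 0]) cube([5590, 157, 2900]); translate([4567, 259, 0]) cube([802, 157, 2022]); }
translate([269, 3552, 0]) cube([5590, 157, 2900]);
translate([269, 416, 0]) cube([157, 3136, 2900]);
translate([5702, 416, 0]) cube([157, 3136, 2900]);


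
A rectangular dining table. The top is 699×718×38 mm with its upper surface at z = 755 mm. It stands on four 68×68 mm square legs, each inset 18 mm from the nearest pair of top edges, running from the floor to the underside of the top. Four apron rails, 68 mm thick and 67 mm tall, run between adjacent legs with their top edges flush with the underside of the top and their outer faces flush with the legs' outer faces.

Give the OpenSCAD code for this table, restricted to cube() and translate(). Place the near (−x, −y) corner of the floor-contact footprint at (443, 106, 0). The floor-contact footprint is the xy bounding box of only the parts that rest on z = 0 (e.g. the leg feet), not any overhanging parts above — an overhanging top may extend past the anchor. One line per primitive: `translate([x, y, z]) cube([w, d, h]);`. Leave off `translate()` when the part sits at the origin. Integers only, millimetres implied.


translate([425, 88, 717]) cube([699, 718, 38]);
translate([443, 106, 0]) cube([68, 68, 717]);
translate([1038, 106, 0]) cube([68, 68, 717]);
translate([443, 720, 0]) cube([68, 68, 717]);
translate([1038, 720, 0]) cube([68, 68, 717]);
translate([511, 106, 650]) cube([527, 68, 67]);
translate([511, 720, 650]) cube([527, 68, 67]);
translate([443, 174, 650]) cube([68, 546, 67]);
translate([1038, 174, 650]) cube([68, 546, 67]);


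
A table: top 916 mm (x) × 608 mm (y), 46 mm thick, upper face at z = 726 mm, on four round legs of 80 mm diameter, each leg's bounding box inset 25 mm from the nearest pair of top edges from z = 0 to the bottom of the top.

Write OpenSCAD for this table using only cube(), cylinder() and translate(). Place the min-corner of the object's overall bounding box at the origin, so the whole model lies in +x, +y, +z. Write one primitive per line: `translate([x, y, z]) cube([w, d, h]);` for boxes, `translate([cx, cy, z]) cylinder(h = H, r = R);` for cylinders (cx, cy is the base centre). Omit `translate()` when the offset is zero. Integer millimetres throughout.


translate([0, 0, 680]) cube([916, 608, 46]);
translate([65, 65, 0]) cylinder(h = 680, r = 40);
translate([851, 65, 0]) cylinder(h = 680, r = 40);
translate([65, 543, 0]) cylinder(h = 680, r = 40);
translate([851, 543, 0]) cylinder(h = 680, r = 40);


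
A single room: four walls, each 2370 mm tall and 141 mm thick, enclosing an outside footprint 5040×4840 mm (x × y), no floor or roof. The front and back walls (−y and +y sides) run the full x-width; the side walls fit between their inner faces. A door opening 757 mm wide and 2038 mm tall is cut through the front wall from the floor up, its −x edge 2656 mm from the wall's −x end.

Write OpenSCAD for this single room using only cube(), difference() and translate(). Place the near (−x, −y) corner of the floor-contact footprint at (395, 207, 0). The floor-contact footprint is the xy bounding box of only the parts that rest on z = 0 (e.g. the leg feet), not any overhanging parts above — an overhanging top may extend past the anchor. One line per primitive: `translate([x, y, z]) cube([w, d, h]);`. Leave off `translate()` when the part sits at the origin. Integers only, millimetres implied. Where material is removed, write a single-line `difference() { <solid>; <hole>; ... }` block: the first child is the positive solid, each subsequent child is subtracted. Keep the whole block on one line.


difference() { translate([395, 207, 0]) cube([5040, 141, 2370]); translate([3051, 207, 0]) cube([757, 141, 2038]); }
translate([395, 4906, 0]) cube([5040, 141, 2370]);
translate([395, 348, 0]) cube([141, 4558, 2370]);
translate([5294, 348, 0]) cube([141, 4558, 2370]);


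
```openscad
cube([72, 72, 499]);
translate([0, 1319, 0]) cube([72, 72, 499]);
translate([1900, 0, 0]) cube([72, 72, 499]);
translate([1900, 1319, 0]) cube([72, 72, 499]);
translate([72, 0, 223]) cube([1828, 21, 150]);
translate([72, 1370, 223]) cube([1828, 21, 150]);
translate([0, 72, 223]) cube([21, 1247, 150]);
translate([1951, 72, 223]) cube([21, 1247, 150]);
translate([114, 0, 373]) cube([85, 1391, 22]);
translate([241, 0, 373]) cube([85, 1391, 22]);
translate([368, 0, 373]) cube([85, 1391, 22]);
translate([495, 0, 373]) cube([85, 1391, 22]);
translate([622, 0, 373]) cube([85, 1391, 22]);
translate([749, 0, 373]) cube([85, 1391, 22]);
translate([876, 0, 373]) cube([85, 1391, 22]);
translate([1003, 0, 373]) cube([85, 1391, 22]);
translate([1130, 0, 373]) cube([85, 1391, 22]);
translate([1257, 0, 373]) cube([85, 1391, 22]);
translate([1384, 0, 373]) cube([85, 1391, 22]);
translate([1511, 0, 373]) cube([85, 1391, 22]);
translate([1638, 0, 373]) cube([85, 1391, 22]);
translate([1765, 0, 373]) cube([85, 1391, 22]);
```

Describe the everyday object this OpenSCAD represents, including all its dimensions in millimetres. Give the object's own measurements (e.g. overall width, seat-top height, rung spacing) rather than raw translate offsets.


A bed frame 1972 mm long (x) by 1391 mm wide (y). Four 72×72 mm corner posts, 499 mm tall, at the corners of the footprint. Four rails of 21 mm thickness and 150 mm height run between adjacent posts with their undersides at z = 223 mm, their outer faces flush with the outside of the frame (the two x-running rails run between the posts' inner faces; the two y-running rails run between the posts' inner faces). 14 slats, each 85 mm wide (x) and 22 mm thick, lie across the top of the two x-running rails, running the full 1391 mm width of the frame in y; along x they sit between the end posts with a 42 mm gap after the −x posts and between neighbouring slats, leaving 50 mm before the +x posts.


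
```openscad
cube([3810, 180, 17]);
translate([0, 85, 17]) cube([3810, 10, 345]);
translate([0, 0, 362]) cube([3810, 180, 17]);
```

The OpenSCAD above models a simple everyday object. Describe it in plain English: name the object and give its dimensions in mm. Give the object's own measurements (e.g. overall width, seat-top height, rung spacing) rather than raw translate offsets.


An I-beam lying along x, 3810 mm long. Overall section height 379 mm. Two flanges 180 mm wide (y) and 17 mm thick, one on the floor and one at the top; a web 10 mm thick runs between them, centred on the flange width.


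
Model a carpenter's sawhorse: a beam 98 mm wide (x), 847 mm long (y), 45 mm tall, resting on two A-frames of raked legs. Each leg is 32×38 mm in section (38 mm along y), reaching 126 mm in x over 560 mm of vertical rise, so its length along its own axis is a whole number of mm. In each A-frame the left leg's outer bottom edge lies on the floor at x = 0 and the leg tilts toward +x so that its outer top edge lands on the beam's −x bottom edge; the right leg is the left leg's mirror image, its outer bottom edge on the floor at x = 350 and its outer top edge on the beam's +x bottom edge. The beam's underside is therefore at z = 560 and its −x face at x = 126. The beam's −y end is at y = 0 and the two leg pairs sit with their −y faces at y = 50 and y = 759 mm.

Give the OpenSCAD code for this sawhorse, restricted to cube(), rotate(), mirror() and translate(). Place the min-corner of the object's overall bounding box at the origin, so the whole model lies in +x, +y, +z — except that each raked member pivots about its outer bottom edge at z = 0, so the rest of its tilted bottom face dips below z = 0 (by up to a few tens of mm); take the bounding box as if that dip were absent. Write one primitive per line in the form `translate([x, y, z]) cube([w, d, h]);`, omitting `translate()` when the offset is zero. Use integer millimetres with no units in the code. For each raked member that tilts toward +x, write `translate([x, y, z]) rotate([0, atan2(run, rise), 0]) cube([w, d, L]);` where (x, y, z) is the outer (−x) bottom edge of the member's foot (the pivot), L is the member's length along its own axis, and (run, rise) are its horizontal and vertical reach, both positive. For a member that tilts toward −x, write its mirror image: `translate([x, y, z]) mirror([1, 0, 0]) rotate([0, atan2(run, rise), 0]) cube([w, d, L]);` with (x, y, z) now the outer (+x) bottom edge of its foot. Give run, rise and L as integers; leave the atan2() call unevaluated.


translate([126, 0, 560]) cube([98, 847, 45]);
translate([0, 50, 0]) rotate([0, atan2(126, 560), 0]) cube([32, 38, 574]);
translate([350, 50, 0]) mirror([1, 0, 0]) rotate([0, atan2(126, 560), 0]) cube([32, 38, 574]);
translate([0, 759, 0]) rotate([0, atan2(126, 560), 0]) cube([32, 38, 574]);
translate([350, 759, 0]) mirror([1, 0, 0]) rotate([0, atan2(126, 560), 0]) cube([32, 38, 574]);


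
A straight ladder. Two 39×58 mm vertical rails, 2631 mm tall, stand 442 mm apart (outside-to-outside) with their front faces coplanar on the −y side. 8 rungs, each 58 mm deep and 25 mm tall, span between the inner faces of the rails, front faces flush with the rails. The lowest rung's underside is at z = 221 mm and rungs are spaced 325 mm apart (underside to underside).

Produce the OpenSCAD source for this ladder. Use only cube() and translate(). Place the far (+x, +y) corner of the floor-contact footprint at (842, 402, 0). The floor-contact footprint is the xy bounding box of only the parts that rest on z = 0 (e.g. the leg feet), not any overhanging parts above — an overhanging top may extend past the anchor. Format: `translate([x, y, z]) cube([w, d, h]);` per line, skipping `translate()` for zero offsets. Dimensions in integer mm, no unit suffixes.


translate([400, 344, 0]) cube([39, 58, 2631]);
translate([803, 344, 0]) cube([39, 58, 2631]);
translate([439, 344, 221]) cube([364, 58, 25]);
translate([439, 344, 546]) cube([364, 58, 25]);
translate([439, 344, 871]) cube([364, 58, 25]);
translate([439, 344, 1196]) cube([364, 58, 25]);
translate([439, 344, 1521]) cube([364, 58, 25]);
translate([439, 344, 1846]) cube([364, 58, 25]);
translate([439, 344, 2171]) cube([364, 58, 25]);
translate([439, 344, 2496]) cube([364, 58, 25]);


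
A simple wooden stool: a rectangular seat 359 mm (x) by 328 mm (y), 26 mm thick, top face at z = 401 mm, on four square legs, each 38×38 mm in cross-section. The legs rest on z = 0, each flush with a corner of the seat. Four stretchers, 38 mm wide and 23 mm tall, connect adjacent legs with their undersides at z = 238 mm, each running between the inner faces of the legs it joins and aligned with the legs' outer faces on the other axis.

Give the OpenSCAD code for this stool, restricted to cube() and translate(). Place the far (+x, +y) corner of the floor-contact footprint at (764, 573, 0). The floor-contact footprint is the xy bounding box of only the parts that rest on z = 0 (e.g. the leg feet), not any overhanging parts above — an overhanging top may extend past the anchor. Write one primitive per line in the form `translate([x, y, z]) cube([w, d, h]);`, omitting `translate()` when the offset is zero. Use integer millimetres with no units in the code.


// leg_h = 401 - 26 = 375
// stretcher span = 359 - 2*38 = 283
translate([405, 245, 375]) cube([359, 328, 26]);
translate([405, 245, 0]) cube([38, 38, 375]);
translate([726, 245, 0]) cube([38, 38, 375]);
translate([405, 535, 0]) cube([38, 38, 375]);
translate([726, 535, 0]) cube([38, 38, 375]);
translate([443, 245, 238]) cube([283, 38, 23]);
translate([443, 535, 238]) cube([283, 38, 23]);
translate([405, 283, 238]) cube([38, 252, 23]);
translate([726, 283, 238]) cube([38, 252, 23]);


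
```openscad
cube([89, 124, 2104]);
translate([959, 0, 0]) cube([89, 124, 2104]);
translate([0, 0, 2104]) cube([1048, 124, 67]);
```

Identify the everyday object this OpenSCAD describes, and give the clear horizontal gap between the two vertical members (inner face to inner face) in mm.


A door frame. The clear opening width is 870 mm.

Two 2104 mm tall posts with a header on top — a door frame. The left jamb is 89 mm wide at x = 0; the right jamb starts at x = 959. The clear opening is 959 − 89 = 870 mm.


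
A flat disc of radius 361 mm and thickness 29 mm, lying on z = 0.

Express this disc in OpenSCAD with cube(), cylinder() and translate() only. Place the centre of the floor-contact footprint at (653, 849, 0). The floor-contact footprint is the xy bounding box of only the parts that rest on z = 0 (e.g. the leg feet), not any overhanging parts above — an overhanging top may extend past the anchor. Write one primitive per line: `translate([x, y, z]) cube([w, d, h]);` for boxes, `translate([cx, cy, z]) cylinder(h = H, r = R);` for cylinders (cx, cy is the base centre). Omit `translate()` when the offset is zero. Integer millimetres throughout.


translate([653, 849, 0]) cylinder(h = 29, r = 361);


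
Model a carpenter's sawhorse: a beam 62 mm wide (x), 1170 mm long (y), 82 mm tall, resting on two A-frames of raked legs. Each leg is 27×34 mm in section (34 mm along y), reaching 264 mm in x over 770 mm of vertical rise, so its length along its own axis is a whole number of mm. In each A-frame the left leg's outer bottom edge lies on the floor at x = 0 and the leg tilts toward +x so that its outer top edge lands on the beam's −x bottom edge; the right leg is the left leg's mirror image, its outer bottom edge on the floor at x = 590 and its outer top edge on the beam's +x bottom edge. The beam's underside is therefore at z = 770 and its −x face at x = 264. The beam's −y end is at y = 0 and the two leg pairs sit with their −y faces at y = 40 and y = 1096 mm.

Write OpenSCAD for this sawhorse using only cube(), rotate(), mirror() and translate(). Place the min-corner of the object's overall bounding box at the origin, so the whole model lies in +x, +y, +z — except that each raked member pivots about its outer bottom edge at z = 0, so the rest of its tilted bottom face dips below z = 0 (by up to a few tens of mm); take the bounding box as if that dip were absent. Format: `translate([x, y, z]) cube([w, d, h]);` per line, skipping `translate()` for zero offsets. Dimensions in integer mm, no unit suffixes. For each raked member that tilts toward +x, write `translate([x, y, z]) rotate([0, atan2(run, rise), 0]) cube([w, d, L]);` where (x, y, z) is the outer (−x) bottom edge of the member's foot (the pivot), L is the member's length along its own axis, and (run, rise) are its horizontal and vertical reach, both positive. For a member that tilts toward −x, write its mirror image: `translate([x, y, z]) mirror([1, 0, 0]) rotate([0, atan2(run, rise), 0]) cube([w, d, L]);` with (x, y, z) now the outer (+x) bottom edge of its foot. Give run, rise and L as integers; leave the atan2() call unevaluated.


translate([264, 0, 770]) cube([62, 1170, 82]);
translate([0, 40, 0]) rotate([0, atan2(264, 770), 0]) cube([27, 34, 814]);
translate([590, 40, 0]) mirror([1, 0, 0]) rotate([0, atan2(264, 770), 0]) cube([27, 34, 814]);
translate([0, 1096, 0]) rotate([0, atan2(264, 770), 0]) cube([27, 34, 814]);
translate([590, 1096, 0]) mirror([1, 0, 0]) rotate([0, atan2(264, 770), 0]) cube([27, 34, 814]);


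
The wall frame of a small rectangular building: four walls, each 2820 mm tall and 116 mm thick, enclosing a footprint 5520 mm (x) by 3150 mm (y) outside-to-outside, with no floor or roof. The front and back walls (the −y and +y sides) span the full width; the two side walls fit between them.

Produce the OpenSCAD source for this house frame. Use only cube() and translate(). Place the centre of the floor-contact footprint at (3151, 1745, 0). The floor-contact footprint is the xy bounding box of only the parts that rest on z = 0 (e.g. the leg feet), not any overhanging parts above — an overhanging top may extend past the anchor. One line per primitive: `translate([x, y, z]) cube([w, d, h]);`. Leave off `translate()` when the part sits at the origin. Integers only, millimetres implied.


translate([391, 170, 0]) cube([5520, 116, 2820]);
translate([391, 3204, 0]) cube([5520, 116, 2820]);
translate([391, 286, 0]) cube([116, 2918, 2820]);
translate([5795, 286, 0]) cube([116, 2918, 2820]);


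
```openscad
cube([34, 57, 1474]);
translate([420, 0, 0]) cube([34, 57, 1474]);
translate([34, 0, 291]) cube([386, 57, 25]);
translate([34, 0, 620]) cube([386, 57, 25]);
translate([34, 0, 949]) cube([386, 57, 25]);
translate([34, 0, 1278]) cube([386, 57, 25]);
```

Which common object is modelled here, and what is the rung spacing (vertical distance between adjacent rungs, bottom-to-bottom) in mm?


A ladder. The rung spacing is 329 mm.

Two tall 34×57 posts with 4 short bars between them — a ladder. Adjacent rungs sit at z = 291 and z = 620, so the spacing is 620 − 291 = 329 mm.


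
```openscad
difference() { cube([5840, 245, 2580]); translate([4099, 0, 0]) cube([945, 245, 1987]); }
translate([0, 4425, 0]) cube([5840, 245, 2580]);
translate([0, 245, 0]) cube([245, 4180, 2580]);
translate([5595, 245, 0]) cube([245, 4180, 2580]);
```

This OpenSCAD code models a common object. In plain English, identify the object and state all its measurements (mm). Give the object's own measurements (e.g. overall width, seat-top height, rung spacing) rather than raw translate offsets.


A single room: four walls, each 2580 mm tall and 245 mm thick, enclosing an outside footprint 5840×4670 mm (x × y), no floor or roof. The front and back walls (−y and +y sides) run the full x-width; the side walls fit between their inner faces. A door opening 945 mm wide and 1987 mm tall is cut through the front wall from the floor up, its −x edge 4099 mm from the wall's −x end.


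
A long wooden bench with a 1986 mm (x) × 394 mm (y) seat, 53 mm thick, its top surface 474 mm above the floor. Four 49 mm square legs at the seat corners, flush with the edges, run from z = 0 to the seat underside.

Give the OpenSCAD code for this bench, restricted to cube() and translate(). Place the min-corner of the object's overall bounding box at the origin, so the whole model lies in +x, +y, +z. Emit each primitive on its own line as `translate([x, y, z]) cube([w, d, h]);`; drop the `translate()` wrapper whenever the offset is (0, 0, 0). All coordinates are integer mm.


translate([0, 0, 421]) cube([1986, 394, 53]);
cube([49, 49, 421]);
translate([0, 345, 0]) cube([49, 49, 421]);
translate([1937, 0, 0]) cube([49, 49, 421]);
translate([1937, 345, 0]) cube([49, 49, 421]);


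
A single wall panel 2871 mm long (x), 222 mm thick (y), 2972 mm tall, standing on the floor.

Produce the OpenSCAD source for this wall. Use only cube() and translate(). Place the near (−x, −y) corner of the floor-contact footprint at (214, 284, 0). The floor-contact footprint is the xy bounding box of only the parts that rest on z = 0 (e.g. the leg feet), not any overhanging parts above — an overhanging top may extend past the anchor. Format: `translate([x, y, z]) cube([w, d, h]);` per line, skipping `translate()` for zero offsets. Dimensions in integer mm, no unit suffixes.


translate([214, 284, 0]) cube([2871, 222, 2972]);


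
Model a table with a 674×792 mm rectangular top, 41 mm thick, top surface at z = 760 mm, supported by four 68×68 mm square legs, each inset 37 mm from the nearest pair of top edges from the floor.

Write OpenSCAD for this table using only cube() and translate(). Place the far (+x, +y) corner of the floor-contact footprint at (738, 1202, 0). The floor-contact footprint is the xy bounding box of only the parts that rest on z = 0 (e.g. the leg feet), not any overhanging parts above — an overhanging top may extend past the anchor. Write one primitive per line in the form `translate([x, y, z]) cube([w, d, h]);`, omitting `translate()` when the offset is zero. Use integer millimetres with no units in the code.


translate([101, 447, 719]) cube([674, 792, 41]);
translate([138, 484, 0]) cube([68, 68, 719]);
translate([670, 484, 0]) cube([68, 68, 719]);
translate([138, 1134, 0]) cube([68, 68, 719]);
translate([670, 1134, 0]) cube([68, 68, 719]);


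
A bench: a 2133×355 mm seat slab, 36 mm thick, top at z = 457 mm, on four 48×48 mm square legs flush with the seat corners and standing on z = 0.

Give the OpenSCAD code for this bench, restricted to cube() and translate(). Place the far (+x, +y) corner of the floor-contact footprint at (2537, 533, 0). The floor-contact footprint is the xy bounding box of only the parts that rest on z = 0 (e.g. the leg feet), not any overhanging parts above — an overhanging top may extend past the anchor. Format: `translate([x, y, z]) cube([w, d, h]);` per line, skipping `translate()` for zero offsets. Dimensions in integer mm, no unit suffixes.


translate([404, 178, 421]) cube([2133, 355, 36]);
translate([404, 178, 0]) cube([48, 48, 421]);
translate([404, 485, 0]) cube([48, 48, 421]);
translate([2489, 178, 0]) cube([48, 48, 421]);
translate([2489, 485, 0]) cube([48, 48, 421]);


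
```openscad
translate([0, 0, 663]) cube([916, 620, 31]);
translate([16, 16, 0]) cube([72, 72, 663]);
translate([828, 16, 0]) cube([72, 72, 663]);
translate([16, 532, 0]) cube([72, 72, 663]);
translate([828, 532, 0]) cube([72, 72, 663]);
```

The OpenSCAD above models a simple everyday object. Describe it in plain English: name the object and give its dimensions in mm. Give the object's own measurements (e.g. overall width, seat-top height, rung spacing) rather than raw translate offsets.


A rectangular dining table. The top is 916×620×31 mm with its upper surface at z = 694 mm. It stands on four 72×72 mm square legs, each inset 16 mm from the nearest pair of top edges, running from the floor to the underside of the top.


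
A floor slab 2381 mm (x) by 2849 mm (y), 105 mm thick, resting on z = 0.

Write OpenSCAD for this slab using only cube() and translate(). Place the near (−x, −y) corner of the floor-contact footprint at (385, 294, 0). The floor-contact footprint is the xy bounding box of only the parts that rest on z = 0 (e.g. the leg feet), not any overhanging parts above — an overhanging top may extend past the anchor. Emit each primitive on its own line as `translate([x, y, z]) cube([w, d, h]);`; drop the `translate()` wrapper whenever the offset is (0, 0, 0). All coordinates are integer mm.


translate([385, 294, 0]) cube([2381, 2849, 105]);


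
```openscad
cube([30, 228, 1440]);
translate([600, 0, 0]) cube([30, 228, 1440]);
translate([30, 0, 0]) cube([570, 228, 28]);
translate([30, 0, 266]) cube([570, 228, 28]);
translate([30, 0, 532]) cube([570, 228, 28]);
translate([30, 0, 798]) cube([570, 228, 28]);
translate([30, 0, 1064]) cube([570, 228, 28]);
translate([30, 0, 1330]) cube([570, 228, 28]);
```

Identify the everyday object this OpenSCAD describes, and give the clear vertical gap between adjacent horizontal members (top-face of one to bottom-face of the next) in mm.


A bookshelf. The clear shelf gap is 238 mm.

Two tall side panels with 6 horizontal boards between them — a bookshelf. The first two shelf undersides are at z = 0 and z = 266; with shelf thickness 28, the clear gap is 266 − 0 − 28 = 238 mm.


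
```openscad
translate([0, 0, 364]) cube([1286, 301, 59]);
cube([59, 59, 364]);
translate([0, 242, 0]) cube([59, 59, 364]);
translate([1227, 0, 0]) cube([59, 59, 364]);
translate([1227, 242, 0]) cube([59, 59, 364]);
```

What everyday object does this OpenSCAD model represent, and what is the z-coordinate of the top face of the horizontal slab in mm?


A bench. The seat-top height is 423 mm.

A long slab on four corner posts — a bench. The slab sits at z = 364 with thickness 59, so the top is 364 + 59 = 423 mm.


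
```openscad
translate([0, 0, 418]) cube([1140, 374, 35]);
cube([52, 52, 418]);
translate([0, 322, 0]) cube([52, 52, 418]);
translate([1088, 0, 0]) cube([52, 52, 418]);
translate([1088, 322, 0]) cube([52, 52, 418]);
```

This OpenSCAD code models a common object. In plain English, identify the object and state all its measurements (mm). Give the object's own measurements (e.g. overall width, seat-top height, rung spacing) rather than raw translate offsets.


A bench: a 1140×374 mm seat slab, 35 mm thick, top at z = 453 mm, on four 52×52 mm square legs flush with the seat corners and standing on z = 0.


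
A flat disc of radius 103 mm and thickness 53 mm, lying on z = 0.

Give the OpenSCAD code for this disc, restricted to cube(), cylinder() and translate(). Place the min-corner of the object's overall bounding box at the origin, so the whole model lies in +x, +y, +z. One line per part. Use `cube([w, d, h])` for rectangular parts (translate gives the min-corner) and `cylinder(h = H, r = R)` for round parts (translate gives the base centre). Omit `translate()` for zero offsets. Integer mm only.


translate([103, 103, 0]) cylinder(h = 53, r = 103);


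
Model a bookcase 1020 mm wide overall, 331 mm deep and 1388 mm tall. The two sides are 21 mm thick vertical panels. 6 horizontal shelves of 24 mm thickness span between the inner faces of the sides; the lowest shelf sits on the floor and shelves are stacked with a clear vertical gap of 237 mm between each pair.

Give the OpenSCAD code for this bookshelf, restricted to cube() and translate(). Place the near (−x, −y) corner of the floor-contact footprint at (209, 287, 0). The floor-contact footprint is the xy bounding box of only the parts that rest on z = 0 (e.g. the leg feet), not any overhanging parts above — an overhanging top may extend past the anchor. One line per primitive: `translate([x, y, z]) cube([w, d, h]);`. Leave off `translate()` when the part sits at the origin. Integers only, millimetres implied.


translate([209, 287, 0]) cube([21, 331, 1388]);
translate([1208, 287, 0]) cube([21, 331, 1388]);
translate([230, 287, 0]) cube([978, 331, 24]);
translate([230, 287, 261]) cube([978, 331, 24]);
translate([230, 287, 522]) cube([978, 331, 24]);
translate([230, 287, 783]) cube([978, 331, 24]);
translate([230, 287, 1044]) cube([978, 331, 24]);
translate([230, 287, 1305]) cube([978, 331, 24]);


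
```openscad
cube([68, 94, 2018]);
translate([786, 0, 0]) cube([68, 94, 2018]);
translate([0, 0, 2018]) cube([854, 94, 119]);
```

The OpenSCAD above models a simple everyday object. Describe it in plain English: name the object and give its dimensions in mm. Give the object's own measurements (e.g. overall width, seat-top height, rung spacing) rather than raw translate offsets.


A door frame. The clear opening is 718 mm wide and 2018 mm high. Two 68 mm wide jambs, 94 mm deep, stand either side of the opening from the floor to the top of the opening. A 119 mm thick head sits across the top of both jambs, spanning the full outside width of the frame.


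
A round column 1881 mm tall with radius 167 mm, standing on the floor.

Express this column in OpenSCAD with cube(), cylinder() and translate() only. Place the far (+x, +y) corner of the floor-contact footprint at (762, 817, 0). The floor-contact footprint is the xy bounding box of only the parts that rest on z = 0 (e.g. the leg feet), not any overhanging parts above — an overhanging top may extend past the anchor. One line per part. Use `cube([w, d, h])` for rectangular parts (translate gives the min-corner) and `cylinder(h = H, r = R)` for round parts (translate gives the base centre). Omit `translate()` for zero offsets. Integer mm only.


translate([595, 650, 0]) cylinder(h = 1881, r = 167);


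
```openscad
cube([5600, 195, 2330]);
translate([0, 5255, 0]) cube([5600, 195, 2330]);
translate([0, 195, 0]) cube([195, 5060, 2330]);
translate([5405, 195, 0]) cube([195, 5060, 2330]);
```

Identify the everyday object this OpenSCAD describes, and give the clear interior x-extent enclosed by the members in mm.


A house (or room) frame. The interior width is 5210 mm.

Four 2330 mm walls enclosing a rectangle with no floor or roof — a room or house frame. Outside width is 5600 mm and wall thickness is 195 mm, so the interior width is 5600 − 2 × 195 = 5210 mm.


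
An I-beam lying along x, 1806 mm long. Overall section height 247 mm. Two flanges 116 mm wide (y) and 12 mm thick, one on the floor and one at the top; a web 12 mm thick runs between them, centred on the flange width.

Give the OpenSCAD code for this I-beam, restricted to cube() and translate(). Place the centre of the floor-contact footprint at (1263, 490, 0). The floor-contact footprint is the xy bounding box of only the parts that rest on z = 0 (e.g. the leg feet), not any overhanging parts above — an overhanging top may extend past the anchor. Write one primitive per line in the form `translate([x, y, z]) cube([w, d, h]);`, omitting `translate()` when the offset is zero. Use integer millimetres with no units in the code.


translate([360, 432, 0]) cube([1806, 116, 12]);
translate([360, 484, 12]) cube([1806, 12, 223]);
translate([360, 432, 235]) cube([1806, 116, 12]);


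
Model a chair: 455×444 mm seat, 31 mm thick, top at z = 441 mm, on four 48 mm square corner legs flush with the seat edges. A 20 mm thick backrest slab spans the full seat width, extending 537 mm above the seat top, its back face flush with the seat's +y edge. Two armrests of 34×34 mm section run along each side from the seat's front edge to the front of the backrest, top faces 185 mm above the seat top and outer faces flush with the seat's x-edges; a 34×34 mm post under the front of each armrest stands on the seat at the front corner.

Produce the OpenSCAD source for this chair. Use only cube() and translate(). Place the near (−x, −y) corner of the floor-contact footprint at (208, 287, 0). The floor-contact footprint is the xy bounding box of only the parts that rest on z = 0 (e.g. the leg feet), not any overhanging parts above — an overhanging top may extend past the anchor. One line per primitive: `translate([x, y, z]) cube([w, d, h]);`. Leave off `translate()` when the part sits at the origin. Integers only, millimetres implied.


translate([208, 287, 410]) cube([455, 444, 31]);
translate([208, 287, 0]) cube([48, 48, 410]);
translate([615, 287, 0]) cube([48, 48, 410]);
translate([208, 683, 0]) cube([48, 48, 410]);
translate([615, 683, 0]) cube([48, 48, 410]);
translate([208, 711, 441]) cube([455, 20, 537]);
translate([208, 287, 592]) cube([34, 424, 34]);
translate([629, 287, 592]) cube([34, 424, 34]);
translate([208, 287, 441]) cube([34, 34, 151]);
translate([629, 287, 441]) cube([34, 34, 151]);


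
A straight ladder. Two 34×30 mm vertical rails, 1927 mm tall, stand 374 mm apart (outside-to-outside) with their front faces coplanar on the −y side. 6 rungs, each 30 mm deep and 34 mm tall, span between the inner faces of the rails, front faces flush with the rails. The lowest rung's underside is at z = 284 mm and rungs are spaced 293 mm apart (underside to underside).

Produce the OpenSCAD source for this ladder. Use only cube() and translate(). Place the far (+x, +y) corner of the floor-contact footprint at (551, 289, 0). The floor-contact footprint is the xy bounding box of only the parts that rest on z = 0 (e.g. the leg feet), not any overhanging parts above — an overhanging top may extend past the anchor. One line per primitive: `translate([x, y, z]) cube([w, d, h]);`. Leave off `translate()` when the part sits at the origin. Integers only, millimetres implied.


translate([177, 259, 0]) cube([34, 30, 1927]);
translate([517, 259, 0]) cube([34, 30, 1927]);
translate([211, 259, 284]) cube([306, 30, 34]);
translate([211, 259, 577]) cube([306, 30, 34]);
translate([211, 259, 870]) cube([306, 30, 34]);
translate([211, 259, 1163]) cube([306, 30, 34]);
translate([211, 259, 1456]) cube([306, 30, 34]);
translate([211, 259, 1749]) cube([306, 30, 34]);


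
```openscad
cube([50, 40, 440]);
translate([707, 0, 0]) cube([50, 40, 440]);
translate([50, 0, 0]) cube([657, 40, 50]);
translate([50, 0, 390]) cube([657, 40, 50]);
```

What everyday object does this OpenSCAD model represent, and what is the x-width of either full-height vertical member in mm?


A picture frame. The border width is 50 mm.

Four thin pieces enclosing a rectangular opening — a picture frame. The two full-height stiles are 440 mm tall; the top rail sits at z = 390 and is 50 mm tall, so the border above the opening is 440 − 390 = 50 mm, matching the stile x-width.


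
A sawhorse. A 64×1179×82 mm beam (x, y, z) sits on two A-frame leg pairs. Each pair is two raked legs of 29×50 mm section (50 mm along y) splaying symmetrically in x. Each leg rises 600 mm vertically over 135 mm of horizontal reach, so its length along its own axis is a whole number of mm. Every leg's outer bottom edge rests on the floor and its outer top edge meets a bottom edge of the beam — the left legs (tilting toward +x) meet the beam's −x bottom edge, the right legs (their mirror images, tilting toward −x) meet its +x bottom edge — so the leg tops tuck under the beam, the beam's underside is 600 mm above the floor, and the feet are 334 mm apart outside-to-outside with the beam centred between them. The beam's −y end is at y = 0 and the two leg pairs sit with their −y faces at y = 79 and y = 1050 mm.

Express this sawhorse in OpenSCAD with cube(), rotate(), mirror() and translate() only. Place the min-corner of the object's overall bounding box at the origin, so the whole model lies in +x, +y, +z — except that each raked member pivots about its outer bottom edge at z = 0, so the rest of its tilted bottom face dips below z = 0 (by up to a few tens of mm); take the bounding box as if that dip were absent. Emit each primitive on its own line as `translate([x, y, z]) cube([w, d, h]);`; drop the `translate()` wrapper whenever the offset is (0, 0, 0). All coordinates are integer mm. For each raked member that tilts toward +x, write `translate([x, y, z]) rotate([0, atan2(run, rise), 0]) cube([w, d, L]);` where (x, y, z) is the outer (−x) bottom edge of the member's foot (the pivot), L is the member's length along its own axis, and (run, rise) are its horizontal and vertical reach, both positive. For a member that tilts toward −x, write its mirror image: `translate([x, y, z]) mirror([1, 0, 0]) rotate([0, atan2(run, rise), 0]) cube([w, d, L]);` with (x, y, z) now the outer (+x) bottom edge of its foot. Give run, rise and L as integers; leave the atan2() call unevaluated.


translate([135, 0, 600]) cube([64, 1179, 82]);
translate([0, 79, 0]) rotate([0, atan2(135, 600), 0]) cube([29, 50, 615]);
translate([334, 79, 0]) mirror([1, 0, 0]) rotate([0, atan2(135, 600), 0]) cube([29, 50, 615]);
translate([0, 1050, 0]) rotate([0, atan2(135, 600), 0]) cube([29, 50, 615]);
translate([334, 1050, 0]) mirror([1, 0, 0]) rotate([0, atan2(135, 600), 0]) cube([29, 50, 615]);
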